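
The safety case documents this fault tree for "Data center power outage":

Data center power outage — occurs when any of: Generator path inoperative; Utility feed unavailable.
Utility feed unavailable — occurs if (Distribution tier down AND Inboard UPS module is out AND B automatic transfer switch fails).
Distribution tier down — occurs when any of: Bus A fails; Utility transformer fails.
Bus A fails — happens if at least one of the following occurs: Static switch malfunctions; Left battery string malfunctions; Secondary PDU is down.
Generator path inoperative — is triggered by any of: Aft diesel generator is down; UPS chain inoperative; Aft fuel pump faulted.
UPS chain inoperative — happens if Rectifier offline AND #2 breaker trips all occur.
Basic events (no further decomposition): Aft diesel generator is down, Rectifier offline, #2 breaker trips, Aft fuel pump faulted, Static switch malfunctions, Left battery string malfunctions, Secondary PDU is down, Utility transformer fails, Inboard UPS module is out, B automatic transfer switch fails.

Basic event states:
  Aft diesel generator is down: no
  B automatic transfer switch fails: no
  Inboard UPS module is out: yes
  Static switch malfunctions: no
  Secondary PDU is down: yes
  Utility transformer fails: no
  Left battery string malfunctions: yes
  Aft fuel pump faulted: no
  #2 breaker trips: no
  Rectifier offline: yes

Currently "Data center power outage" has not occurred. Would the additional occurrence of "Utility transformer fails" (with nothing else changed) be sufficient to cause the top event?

No

Counterfactual: set "Utility transformer fails" to occurred.
UPS chain inoperative [AND]: Rectifier offline=occurs, #2 breaker trips=not → not all inputs occur → does not occur.
Generator path inoperative [OR]: Aft diesel generator is down=not, UPS chain inoperative=not, Aft fuel pump faulted=not → no input occurs → does not occur.
Bus A fails [OR]: Static switch malfunctions=not, Left battery string malfunctions=occurs, Secondary PDU is down=occurs → at least one input occurs → occurs.
Distribution tier down [OR]: Bus A fails=occurs, Utility transformer fails=occurs → at least one input occurs → occurs.
Utility feed unavailable [AND]: Distribution tier down=occurs, Inboard UPS module is out=occurs, B automatic transfer switch fails=not → not all inputs occur → does not occur.
Data center power outage [OR]: Generator path inoperative=not, Utility feed unavailable=not → no input occurs → does not occur.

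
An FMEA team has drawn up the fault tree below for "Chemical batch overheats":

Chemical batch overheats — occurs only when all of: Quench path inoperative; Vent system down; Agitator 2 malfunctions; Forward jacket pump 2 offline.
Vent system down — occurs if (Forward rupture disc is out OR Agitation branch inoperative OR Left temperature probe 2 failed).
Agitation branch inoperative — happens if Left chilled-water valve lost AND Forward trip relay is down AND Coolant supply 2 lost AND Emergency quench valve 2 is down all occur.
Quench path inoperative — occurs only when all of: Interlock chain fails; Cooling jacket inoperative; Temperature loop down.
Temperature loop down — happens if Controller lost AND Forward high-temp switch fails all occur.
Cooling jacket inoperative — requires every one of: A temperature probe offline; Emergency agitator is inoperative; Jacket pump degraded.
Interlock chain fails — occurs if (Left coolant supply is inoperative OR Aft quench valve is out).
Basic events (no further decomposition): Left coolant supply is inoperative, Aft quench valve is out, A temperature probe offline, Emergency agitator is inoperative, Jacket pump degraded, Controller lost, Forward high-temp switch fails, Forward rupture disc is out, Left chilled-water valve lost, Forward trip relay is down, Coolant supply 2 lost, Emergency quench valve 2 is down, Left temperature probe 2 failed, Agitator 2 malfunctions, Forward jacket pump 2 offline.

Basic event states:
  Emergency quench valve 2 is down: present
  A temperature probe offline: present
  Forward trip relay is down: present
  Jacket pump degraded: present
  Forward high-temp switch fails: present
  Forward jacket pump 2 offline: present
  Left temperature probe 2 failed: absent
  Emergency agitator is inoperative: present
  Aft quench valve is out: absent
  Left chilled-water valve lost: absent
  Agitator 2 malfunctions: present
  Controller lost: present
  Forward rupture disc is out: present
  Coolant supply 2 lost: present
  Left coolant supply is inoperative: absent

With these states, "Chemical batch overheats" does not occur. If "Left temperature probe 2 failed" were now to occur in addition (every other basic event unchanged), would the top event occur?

No

Counterfactual: set "Left temperature probe 2 failed" to occurred.
Interlock chain fails [OR]: Left coolant supply is inoperative=not, Aft quench valve is out=not → no input occurs → does not occur.
Cooling jacket inoperative [AND]: A temperature probe offline=occurs, Emergency agitator is inoperative=occurs, Jacket pump degraded=occurs → all inputs occur → occurs.
Temperature loop down [AND]: Controller lost=occurs, Forward high-temp switch fails=occurs → all inputs occur → occurs.
Quench path inoperative [AND]: Interlock chain fails=not, Cooling jacket inoperative=occurs, Temperature loop down=occurs → not all inputs occur → does not occur.
Agitation branch inoperative [AND]: Left chilled-water valve lost=not, Forward trip relay is down=occurs, Coolant supply 2 lost=occurs, Emergency quench valve 2 is down=occurs → not all inputs occur → does not occur.
Vent system down [OR]: Forward rupture disc is out=occurs, Agitation branch inoperative=not, Left temperature probe 2 failed=occurs → at least one input occurs → occurs.
Chemical batch overheats [AND]: Quench path inoperative=not, Vent system down=occurs, Agitator 2 malfunctions=occurs, Forward jacket pump 2 offline=occurs → not all inputs occur → does not occur.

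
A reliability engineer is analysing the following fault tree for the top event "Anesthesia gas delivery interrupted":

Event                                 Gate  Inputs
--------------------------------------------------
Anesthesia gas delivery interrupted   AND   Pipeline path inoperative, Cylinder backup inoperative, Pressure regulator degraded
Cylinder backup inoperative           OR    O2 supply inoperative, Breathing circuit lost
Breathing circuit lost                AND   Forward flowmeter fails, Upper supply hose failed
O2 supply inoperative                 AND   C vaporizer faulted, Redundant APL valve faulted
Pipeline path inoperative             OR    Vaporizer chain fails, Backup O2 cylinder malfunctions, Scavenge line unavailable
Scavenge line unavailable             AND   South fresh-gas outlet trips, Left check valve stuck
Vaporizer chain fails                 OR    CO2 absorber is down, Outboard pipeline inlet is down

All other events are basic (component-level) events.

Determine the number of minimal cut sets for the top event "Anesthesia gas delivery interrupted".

Vaporizer chain fails [OR]: union of children's cut sets → 2 cut set(s).
Scavenge line unavailable [AND]: one cut set from each child combined → 1 × 1 = 1 cut set(s).
Pipeline path inoperative [OR]: union of children's cut sets → 4 cut set(s).
O2 supply inoperative [AND]: one cut set from each child combined → 1 × 1 = 1 cut set(s).
Breathing circuit lost [AND]: one cut set from each child combined → 1 × 1 = 1 cut set(s).
Cylinder backup inoperative [OR]: union of children's cut sets → 2 cut set(s).
Anesthesia gas delivery interrupted [AND]: one cut set from each child combined → 4 × 2 × 1 = 8 cut set(s).
Minimal cut sets: {C vaporizer faulted, CO2 absorber is down, Pressure regulator degraded, Redundant APL valve faulted}; {CO2 absorber is down, Forward flowmeter fails, Pressure regulator degraded, Upper supply hose failed}; {C vaporizer faulted, Outboard pipeline inlet is down, Pressure regulator degraded, Redundant APL valve faulted}; {Forward flowmeter fails, Outboard pipeline inlet is down, Pressure regulator degraded, Upper supply hose failed}; {Backup O2 cylinder malfunctions, C vaporizer faulted, Pressure regulator degraded, Redundant APL valve faulted}; {Backup O2 cylinder malfunctions, Forward flowmeter fails, Pressure regulator degraded, Upper supply hose failed}; {C vaporizer faulted, Left check valve stuck, Pressure regulator degraded, Redundant APL valve faulted, South fresh-gas outlet trips}; {Forward flowmeter fails, Left check valve stuck, Pressure regulator degraded, South fresh-gas outlet trips, Upper supply hose failed}.

8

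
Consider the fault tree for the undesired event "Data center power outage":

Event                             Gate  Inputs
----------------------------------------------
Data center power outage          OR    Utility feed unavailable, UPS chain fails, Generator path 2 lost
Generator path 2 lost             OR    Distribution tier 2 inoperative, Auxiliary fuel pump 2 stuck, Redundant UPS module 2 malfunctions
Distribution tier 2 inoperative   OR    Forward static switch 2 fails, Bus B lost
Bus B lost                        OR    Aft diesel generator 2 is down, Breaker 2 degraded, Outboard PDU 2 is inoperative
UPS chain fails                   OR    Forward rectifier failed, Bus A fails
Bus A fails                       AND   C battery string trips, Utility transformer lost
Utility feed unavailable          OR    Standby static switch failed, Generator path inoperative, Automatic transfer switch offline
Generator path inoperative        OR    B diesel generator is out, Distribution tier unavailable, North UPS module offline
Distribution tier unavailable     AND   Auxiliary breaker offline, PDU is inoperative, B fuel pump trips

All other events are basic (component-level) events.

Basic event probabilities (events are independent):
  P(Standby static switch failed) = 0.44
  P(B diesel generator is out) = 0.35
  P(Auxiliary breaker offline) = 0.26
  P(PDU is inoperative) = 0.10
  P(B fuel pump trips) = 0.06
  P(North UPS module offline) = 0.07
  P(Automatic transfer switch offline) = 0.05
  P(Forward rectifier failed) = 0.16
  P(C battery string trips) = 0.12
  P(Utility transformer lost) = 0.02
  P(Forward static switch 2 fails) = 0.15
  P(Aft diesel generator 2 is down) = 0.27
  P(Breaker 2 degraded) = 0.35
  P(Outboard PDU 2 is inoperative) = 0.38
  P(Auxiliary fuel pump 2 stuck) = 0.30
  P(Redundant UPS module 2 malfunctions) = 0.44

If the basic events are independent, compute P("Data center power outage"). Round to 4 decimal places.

P(Distribution tier unavailable) [AND] = 0.26 × 0.10 × 0.06 = 0.001560
P(Generator path inoperative) [OR] = 1 − (1−0.35) × (1−0.001560) × (1−0.07) = 0.396443
P(Utility feed unavailable) [OR] = 1 − (1−0.44) × (1−0.396443) × (1−0.05) = 0.678908
P(Bus A fails) [AND] = 0.12 × 0.02 = 0.002400
P(UPS chain fails) [OR] = 1 − (1−0.16) × (1−0.002400) = 0.162016
P(Bus B lost) [OR] = 1 − (1−0.27) × (1−0.35) × (1−0.38) = 0.705810
P(Distribution tier 2 inoperative) [OR] = 1 − (1−0.15) × (1−0.705810) = 0.749939
P(Generator path 2 lost) [OR] = 1 − (1−0.749939) × (1−0.30) × (1−0.44) = 0.901976
P(Data center power outage) [OR] = 1 − (1−0.678908) × (1−0.162016) × (1−0.901976) = 0.973625
Rounded to 4 decimal places: P(Data center power outage) ≈ 0.9736.

0.9736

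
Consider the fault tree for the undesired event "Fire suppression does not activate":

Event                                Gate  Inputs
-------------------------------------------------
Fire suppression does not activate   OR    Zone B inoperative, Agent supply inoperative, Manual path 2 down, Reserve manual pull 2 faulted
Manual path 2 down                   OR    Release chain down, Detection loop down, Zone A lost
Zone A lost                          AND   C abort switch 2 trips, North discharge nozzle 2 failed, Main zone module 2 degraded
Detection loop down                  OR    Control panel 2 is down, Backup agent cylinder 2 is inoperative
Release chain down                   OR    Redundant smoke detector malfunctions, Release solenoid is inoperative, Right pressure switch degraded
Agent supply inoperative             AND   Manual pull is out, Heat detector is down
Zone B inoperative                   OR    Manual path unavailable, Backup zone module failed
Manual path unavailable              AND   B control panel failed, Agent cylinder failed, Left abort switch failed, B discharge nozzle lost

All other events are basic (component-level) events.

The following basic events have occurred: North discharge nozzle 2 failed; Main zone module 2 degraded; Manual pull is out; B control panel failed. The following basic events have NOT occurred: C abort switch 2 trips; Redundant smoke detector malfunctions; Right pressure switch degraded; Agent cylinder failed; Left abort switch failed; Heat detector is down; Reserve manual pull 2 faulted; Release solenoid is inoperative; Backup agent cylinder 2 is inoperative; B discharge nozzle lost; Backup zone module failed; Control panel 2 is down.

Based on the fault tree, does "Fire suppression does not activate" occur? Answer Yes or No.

No

Manual path unavailable [AND]: B control panel failed=occurs, Agent cylinder failed=not, Left abort switch failed=not, B discharge nozzle lost=not → not all inputs occur → does not occur.
Zone B inoperative [OR]: Manual path unavailable=not, Backup zone module failed=not → no input occurs → does not occur.
Agent supply inoperative [AND]: Manual pull is out=occurs, Heat detector is down=not → not all inputs occur → does not occur.
Release chain down [OR]: Redundant smoke detector malfunctions=not, Release solenoid is inoperative=not, Right pressure switch degraded=not → no input occurs → does not occur.
Detection loop down [OR]: Control panel 2 is down=not, Backup agent cylinder 2 is inoperative=not → no input occurs → does not occur.
Zone A lost [AND]: C abort switch 2 trips=not, North discharge nozzle 2 failed=occurs, Main zone module 2 degraded=occurs → not all inputs occur → does not occur.
Manual path 2 down [OR]: Release chain down=not, Detection loop down=not, Zone A lost=not → no input occurs → does not occur.
Fire suppression does not activate [OR]: Zone B inoperative=not, Agent supply inoperative=not, Manual path 2 down=not, Reserve manual pull 2 faulted=not → no input occurs → does not occur.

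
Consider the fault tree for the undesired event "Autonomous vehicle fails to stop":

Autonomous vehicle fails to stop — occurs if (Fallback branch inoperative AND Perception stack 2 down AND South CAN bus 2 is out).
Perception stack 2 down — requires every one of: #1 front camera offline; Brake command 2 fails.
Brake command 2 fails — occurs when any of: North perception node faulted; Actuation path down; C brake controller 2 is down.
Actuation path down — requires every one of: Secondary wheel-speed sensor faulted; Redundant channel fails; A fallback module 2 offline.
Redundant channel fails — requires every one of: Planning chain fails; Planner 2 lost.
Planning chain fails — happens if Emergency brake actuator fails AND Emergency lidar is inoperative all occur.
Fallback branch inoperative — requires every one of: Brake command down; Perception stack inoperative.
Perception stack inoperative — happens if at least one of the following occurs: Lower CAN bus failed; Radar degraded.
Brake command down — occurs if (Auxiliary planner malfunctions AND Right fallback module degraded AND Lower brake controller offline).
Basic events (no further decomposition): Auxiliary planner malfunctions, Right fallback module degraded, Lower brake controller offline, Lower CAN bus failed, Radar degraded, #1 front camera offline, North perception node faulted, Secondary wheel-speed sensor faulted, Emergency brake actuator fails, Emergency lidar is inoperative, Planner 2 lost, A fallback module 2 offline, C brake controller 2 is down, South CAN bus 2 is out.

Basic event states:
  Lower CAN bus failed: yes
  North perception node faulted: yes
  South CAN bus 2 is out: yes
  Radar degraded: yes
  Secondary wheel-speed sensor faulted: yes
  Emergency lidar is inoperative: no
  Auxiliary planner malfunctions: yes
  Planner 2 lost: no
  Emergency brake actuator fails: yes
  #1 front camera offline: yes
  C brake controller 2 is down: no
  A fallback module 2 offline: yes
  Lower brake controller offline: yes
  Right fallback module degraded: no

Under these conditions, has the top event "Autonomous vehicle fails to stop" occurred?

No

Brake command down [AND]: Auxiliary planner malfunctions=occurs, Right fallback module degraded=not, Lower brake controller offline=occurs → not all inputs occur → does not occur.
Perception stack inoperative [OR]: Lower CAN bus failed=occurs, Radar degraded=occurs → at least one input occurs → occurs.
Fallback branch inoperative [AND]: Brake command down=not, Perception stack inoperative=occurs → not all inputs occur → does not occur.
Planning chain fails [AND]: Emergency brake actuator fails=occurs, Emergency lidar is inoperative=not → not all inputs occur → does not occur.
Redundant channel fails [AND]: Planning chain fails=not, Planner 2 lost=not → not all inputs occur → does not occur.
Actuation path down [AND]: Secondary wheel-speed sensor faulted=occurs, Redundant channel fails=not, A fallback module 2 offline=occurs → not all inputs occur → does not occur.
Brake command 2 fails [OR]: North perception node faulted=occurs, Actuation path down=not, C brake controller 2 is down=not → at least one input occurs → occurs.
Perception stack 2 down [AND]: #1 front camera offline=occurs, Brake command 2 fails=occurs → all inputs occur → occurs.
Autonomous vehicle fails to stop [AND]: Fallback branch inoperative=not, Perception stack 2 down=occurs, South CAN bus 2 is out=occurs → not all inputs occur → does not occur.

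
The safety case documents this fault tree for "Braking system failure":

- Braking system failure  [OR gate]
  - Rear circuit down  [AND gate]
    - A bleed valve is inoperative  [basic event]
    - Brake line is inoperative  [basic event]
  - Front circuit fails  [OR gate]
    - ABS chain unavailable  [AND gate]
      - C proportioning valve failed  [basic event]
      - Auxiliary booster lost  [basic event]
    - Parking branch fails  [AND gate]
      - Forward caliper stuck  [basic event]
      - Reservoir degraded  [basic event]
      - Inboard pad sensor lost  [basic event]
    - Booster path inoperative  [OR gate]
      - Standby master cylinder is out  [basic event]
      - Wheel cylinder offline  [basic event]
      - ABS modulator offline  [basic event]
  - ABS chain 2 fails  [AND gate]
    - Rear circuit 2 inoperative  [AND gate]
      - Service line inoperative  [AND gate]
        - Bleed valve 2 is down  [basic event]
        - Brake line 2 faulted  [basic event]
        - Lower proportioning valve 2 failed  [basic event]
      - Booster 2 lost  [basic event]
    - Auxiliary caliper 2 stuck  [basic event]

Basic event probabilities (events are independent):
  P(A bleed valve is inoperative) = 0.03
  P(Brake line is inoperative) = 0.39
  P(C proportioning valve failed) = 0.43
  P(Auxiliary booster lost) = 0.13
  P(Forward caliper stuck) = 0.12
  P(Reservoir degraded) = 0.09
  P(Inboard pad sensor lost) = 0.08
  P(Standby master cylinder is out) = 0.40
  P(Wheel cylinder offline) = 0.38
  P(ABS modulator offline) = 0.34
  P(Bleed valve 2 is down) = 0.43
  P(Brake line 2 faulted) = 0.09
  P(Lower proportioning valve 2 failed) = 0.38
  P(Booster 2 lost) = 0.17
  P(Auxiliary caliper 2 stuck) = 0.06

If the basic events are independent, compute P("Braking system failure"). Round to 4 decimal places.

0.7711

P(Rear circuit down) [AND] = 0.03 × 0.39 = 0.011700
P(ABS chain unavailable) [AND] = 0.43 × 0.13 = 0.055900
P(Parking branch fails) [AND] = 0.12 × 0.09 × 0.08 = 0.000864
P(Booster path inoperative) [OR] = 1 − (1−0.40) × (1−0.38) × (1−0.34) = 0.754480
P(Front circuit fails) [OR] = 1 − (1−0.055900) × (1−0.000864) × (1−0.754480) = 0.768405
P(Service line inoperative) [AND] = 0.43 × 0.09 × 0.38 = 0.014706
P(Rear circuit 2 inoperative) [AND] = 0.014706 × 0.17 = 0.002500
P(ABS chain 2 fails) [AND] = 0.002500 × 0.06 = 0.000150
P(Braking system failure) [OR] = 1 − (1−0.011700) × (1−0.768405) × (1−0.000150) = 0.771149
Rounded to 4 decimal places: P(Braking system failure) ≈ 0.7711.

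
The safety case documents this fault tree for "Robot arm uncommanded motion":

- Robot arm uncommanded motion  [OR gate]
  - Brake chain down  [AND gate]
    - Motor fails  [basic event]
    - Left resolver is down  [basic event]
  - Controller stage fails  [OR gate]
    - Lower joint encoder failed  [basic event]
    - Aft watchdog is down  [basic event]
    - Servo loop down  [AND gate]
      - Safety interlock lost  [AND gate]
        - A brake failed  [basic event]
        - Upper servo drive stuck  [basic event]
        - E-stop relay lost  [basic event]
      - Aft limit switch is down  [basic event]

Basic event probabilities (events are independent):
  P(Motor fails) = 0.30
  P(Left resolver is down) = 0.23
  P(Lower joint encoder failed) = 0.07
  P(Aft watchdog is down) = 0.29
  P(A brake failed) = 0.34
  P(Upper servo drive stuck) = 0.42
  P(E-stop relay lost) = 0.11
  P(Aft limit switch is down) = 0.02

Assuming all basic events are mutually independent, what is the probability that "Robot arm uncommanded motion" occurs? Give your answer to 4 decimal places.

P(Brake chain down) [AND] = 0.30 × 0.23 = 0.069000
P(Safety interlock lost) [AND] = 0.34 × 0.42 × 0.11 = 0.015708
P(Servo loop down) [AND] = 0.015708 × 0.02 = 0.000314
P(Controller stage fails) [OR] = 1 − (1−0.07) × (1−0.29) × (1−0.000314) = 0.339907
P(Robot arm uncommanded motion) [OR] = 1 − (1−0.069000) × (1−0.339907) = 0.385453
Rounded to 4 decimal places: P(Robot arm uncommanded motion) ≈ 0.3855.

0.3855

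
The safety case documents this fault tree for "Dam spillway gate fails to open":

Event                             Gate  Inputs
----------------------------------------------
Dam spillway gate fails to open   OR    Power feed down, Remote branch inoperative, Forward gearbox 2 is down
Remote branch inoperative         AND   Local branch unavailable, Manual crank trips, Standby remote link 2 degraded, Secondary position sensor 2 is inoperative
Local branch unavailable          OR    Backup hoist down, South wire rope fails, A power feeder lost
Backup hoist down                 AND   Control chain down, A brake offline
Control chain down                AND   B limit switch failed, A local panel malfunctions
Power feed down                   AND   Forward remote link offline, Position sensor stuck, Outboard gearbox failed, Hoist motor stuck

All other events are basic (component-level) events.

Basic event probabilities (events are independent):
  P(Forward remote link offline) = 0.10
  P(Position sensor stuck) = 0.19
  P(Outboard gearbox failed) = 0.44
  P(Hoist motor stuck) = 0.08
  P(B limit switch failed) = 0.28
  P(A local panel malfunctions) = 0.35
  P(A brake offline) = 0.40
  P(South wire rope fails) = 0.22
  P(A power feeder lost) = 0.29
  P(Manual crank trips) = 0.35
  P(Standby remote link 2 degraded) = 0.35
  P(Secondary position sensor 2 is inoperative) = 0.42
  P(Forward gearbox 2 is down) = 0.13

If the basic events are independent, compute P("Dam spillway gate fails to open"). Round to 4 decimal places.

0.1515

P(Power feed down) [AND] = 0.10 × 0.19 × 0.44 × 0.08 = 0.000669
P(Control chain down) [AND] = 0.28 × 0.35 = 0.098000
P(Backup hoist down) [AND] = 0.098000 × 0.40 = 0.039200
P(Local branch unavailable) [OR] = 1 − (1−0.039200) × (1−0.22) × (1−0.29) = 0.467909
P(Remote branch inoperative) [AND] = 0.467909 × 0.35 × 0.35 × 0.42 = 0.024074
P(Dam spillway gate fails to open) [OR] = 1 − (1−0.000669) × (1−0.024074) × (1−0.13) = 0.151512
Rounded to 4 decimal places: P(Dam spillway gate fails to open) ≈ 0.1515.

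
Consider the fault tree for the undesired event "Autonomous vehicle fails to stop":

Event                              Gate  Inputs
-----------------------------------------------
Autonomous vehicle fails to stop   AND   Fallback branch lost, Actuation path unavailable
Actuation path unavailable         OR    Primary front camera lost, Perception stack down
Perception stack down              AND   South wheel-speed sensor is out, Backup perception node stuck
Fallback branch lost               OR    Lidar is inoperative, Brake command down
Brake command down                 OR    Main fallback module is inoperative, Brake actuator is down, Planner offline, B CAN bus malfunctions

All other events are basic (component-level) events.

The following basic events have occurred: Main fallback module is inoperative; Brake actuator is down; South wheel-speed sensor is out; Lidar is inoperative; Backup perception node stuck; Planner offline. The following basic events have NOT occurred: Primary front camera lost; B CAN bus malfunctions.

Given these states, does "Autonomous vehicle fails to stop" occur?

Brake command down [OR]: Main fallback module is inoperative=occurs, Brake actuator is down=occurs, Planner offline=occurs, B CAN bus malfunctions=not → at least one input occurs → occurs.
Fallback branch lost [OR]: Lidar is inoperative=occurs, Brake command down=occurs → at least one input occurs → occurs.
Perception stack down [AND]: South wheel-speed sensor is out=occurs, Backup perception node stuck=occurs → all inputs occur → occurs.
Actuation path unavailable [OR]: Primary front camera lost=not, Perception stack down=occurs → at least one input occurs → occurs.
Autonomous vehicle fails to stop [AND]: Fallback branch lost=occurs, Actuation path unavailable=occurs → all inputs occur → occurs.

Yes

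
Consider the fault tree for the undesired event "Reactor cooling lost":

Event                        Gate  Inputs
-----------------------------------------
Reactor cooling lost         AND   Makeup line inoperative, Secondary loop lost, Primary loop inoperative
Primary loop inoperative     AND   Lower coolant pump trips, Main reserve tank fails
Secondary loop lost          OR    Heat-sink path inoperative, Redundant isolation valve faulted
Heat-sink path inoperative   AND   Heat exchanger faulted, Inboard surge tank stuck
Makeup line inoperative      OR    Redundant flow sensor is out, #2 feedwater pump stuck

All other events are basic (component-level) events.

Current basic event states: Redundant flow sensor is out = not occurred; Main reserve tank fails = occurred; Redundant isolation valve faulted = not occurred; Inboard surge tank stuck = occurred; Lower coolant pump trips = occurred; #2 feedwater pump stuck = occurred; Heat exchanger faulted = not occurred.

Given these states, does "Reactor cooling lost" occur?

No

Makeup line inoperative [OR]: Redundant flow sensor is out=not, #2 feedwater pump stuck=occurs → at least one input occurs → occurs.
Heat-sink path inoperative [AND]: Heat exchanger faulted=not, Inboard surge tank stuck=occurs → not all inputs occur → does not occur.
Secondary loop lost [OR]: Heat-sink path inoperative=not, Redundant isolation valve faulted=not → no input occurs → does not occur.
Primary loop inoperative [AND]: Lower coolant pump trips=occurs, Main reserve tank fails=occurs → all inputs occur → occurs.
Reactor cooling lost [AND]: Makeup line inoperative=occurs, Secondary loop lost=not, Primary loop inoperative=occurs → not all inputs occur → does not occur.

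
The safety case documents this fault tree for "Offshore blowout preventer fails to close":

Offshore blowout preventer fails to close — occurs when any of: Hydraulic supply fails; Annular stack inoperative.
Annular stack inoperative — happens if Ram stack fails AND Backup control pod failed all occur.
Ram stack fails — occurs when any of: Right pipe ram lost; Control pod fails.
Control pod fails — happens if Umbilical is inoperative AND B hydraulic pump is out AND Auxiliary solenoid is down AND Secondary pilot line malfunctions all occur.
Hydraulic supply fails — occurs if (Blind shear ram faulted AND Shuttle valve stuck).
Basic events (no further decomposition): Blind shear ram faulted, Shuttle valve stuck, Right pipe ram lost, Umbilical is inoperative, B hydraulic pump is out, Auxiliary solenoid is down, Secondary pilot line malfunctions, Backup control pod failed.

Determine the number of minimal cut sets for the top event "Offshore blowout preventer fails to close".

Hydraulic supply fails [AND]: one cut set from each child combined → 1 × 1 = 1 cut set(s).
Control pod fails [AND]: one cut set from each child combined → 1 × 1 × 1 × 1 = 1 cut set(s).
Ram stack fails [OR]: union of children's cut sets → 2 cut set(s).
Annular stack inoperative [AND]: one cut set from each child combined → 2 × 1 = 2 cut set(s).
Offshore blowout preventer fails to close [OR]: union of children's cut sets → 3 cut set(s).
Minimal cut sets: {Blind shear ram faulted, Shuttle valve stuck}; {Backup control pod failed, Right pipe ram lost}; {Auxiliary solenoid is down, B hydraulic pump is out, Backup control pod failed, Secondary pilot line malfunctions, Umbilical is inoperative}.

3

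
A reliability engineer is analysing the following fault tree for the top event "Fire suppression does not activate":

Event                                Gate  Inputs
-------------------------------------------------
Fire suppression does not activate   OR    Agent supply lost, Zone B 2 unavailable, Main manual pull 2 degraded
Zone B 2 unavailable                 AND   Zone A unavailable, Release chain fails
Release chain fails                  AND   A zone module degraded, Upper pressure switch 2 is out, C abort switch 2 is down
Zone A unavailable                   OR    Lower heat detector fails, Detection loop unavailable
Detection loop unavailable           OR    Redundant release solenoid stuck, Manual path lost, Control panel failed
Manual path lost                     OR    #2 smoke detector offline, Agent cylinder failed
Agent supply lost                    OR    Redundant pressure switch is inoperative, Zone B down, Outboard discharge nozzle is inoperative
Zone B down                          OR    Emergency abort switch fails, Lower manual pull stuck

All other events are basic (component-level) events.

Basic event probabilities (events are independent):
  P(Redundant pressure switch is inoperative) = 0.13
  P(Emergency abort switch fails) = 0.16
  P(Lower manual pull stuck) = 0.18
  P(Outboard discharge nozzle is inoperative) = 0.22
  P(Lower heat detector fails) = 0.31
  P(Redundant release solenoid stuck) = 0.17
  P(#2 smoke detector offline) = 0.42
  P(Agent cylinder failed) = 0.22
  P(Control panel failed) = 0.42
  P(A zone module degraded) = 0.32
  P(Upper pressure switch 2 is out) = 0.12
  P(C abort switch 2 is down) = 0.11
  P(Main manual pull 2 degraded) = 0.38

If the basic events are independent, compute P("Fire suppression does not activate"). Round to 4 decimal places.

0.7112

P(Zone B down) [OR] = 1 − (1−0.16) × (1−0.18) = 0.311200
P(Agent supply lost) [OR] = 1 − (1−0.13) × (1−0.311200) × (1−0.22) = 0.532580
P(Manual path lost) [OR] = 1 − (1−0.42) × (1−0.22) = 0.547600
P(Detection loop unavailable) [OR] = 1 − (1−0.17) × (1−0.547600) × (1−0.42) = 0.782215
P(Zone A unavailable) [OR] = 1 − (1−0.31) × (1−0.782215) = 0.849728
P(Release chain fails) [AND] = 0.32 × 0.12 × 0.11 = 0.004224
P(Zone B 2 unavailable) [AND] = 0.849728 × 0.004224 = 0.003589
P(Fire suppression does not activate) [OR] = 1 − (1−0.532580) × (1−0.003589) × (1−0.38) = 0.711240
Rounded to 4 decimal places: P(Fire suppression does not activate) ≈ 0.7112.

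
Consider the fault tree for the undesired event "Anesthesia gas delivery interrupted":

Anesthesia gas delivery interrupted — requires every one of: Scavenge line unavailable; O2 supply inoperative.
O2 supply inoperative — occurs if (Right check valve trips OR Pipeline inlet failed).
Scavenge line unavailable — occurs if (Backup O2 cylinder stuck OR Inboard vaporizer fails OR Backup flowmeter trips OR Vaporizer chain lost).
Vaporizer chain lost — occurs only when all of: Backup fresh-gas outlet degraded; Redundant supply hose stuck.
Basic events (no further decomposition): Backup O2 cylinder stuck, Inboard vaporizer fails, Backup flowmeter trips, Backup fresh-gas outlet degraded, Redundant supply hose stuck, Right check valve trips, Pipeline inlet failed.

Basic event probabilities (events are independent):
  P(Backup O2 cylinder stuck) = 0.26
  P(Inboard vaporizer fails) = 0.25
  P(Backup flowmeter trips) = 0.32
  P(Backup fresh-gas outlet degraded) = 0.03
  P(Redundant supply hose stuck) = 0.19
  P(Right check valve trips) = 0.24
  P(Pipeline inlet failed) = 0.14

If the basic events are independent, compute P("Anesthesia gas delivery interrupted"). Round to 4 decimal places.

0.2164

P(Vaporizer chain lost) [AND] = 0.03 × 0.19 = 0.005700
P(Scavenge line unavailable) [OR] = 1 − (1−0.26) × (1−0.25) × (1−0.32) × (1−0.005700) = 0.624751
P(O2 supply inoperative) [OR] = 1 − (1−0.24) × (1−0.14) = 0.346400
P(Anesthesia gas delivery interrupted) [AND] = 0.624751 × 0.346400 = 0.216414
Rounded to 4 decimal places: P(Anesthesia gas delivery interrupted) ≈ 0.2164.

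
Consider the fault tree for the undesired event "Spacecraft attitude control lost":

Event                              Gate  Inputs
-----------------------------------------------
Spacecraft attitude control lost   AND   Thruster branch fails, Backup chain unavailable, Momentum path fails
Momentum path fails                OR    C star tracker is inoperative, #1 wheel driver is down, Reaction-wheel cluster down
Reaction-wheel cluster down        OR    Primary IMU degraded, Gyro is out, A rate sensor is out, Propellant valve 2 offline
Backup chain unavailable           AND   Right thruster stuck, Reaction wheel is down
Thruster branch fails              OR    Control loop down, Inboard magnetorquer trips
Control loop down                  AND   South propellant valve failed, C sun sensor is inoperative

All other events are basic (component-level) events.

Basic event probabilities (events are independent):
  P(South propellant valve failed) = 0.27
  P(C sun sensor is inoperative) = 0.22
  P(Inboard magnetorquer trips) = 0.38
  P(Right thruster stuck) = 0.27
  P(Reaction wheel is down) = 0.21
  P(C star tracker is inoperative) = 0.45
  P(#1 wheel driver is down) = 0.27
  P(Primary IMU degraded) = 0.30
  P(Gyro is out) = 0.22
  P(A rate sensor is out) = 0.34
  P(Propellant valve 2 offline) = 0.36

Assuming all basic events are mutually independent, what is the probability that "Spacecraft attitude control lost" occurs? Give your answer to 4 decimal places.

P(Control loop down) [AND] = 0.27 × 0.22 = 0.059400
P(Thruster branch fails) [OR] = 1 − (1−0.059400) × (1−0.38) = 0.416828
P(Backup chain unavailable) [AND] = 0.27 × 0.21 = 0.056700
P(Reaction-wheel cluster down) [OR] = 1 − (1−0.30) × (1−0.22) × (1−0.34) × (1−0.36) = 0.769370
P(Momentum path fails) [OR] = 1 − (1−0.45) × (1−0.27) × (1−0.769370) = 0.907402
P(Spacecraft attitude control lost) [AND] = 0.416828 × 0.056700 × 0.907402 = 0.021446
Rounded to 4 decimal places: P(Spacecraft attitude control lost) ≈ 0.0214.

0.0214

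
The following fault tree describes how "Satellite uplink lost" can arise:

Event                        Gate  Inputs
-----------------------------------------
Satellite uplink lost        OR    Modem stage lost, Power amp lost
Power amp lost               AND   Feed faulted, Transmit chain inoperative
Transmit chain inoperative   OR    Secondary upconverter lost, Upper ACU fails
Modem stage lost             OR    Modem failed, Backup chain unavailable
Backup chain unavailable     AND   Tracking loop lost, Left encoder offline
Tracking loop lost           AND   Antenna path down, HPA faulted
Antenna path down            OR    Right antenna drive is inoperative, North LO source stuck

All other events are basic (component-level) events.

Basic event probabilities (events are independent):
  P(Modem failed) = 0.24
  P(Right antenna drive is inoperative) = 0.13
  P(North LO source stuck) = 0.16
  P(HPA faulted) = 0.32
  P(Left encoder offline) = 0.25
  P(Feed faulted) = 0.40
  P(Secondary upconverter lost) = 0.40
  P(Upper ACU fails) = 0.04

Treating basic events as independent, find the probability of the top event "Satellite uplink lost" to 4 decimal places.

0.3825

P(Antenna path down) [OR] = 1 − (1−0.13) × (1−0.16) = 0.269200
P(Tracking loop lost) [AND] = 0.269200 × 0.32 = 0.086144
P(Backup chain unavailable) [AND] = 0.086144 × 0.25 = 0.021536
P(Modem stage lost) [OR] = 1 − (1−0.24) × (1−0.021536) = 0.256367
P(Transmit chain inoperative) [OR] = 1 − (1−0.40) × (1−0.04) = 0.424000
P(Power amp lost) [AND] = 0.40 × 0.424000 = 0.169600
P(Satellite uplink lost) [OR] = 1 − (1−0.256367) × (1−0.169600) = 0.382487
Rounded to 4 decimal places: P(Satellite uplink lost) ≈ 0.3825.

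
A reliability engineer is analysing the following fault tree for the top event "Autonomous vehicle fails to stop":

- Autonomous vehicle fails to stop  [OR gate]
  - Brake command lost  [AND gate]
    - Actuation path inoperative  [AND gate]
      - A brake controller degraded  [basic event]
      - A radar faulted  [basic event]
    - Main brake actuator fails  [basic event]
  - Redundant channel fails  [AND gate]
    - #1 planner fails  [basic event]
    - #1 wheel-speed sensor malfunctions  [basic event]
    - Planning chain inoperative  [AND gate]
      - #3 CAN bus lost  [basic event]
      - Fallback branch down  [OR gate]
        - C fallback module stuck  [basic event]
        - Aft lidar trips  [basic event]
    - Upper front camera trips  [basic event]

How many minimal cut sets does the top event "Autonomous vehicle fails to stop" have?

Actuation path inoperative [AND]: one cut set from each child combined → 1 × 1 = 1 cut set(s).
Brake command lost [AND]: one cut set from each child combined → 1 × 1 = 1 cut set(s).
Fallback branch down [OR]: union of children's cut sets → 2 cut set(s).
Planning chain inoperative [AND]: one cut set from each child combined → 1 × 2 = 2 cut set(s).
Redundant channel fails [AND]: one cut set from each child combined → 1 × 1 × 2 × 1 = 2 cut set(s).
Autonomous vehicle fails to stop [OR]: union of children's cut sets → 3 cut set(s).
Minimal cut sets: {A brake controller degraded, A radar faulted, Main brake actuator fails}; {#1 planner fails, #1 wheel-speed sensor malfunctions, #3 CAN bus lost, C fallback module stuck, Upper front camera trips}; {#1 planner fails, #1 wheel-speed sensor malfunctions, #3 CAN bus lost, Aft lidar trips, Upper front camera trips}.

3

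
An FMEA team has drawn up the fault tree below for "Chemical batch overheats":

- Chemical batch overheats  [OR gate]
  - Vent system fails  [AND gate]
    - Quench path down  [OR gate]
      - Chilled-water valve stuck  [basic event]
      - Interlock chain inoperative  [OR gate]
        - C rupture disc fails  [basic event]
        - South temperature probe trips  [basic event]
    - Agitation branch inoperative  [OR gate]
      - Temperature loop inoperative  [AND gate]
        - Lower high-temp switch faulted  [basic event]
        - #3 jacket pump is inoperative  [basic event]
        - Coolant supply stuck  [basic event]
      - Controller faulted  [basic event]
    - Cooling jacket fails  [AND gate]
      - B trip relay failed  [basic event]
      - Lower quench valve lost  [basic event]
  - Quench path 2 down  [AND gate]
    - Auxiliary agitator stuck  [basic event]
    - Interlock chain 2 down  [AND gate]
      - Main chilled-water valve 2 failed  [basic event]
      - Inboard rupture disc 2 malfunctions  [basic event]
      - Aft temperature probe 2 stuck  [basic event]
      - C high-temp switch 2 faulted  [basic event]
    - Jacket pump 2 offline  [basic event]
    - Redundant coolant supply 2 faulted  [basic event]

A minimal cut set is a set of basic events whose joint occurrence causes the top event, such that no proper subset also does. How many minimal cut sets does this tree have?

7

Interlock chain inoperative [OR]: union of children's cut sets → 2 cut set(s).
Quench path down [OR]: union of children's cut sets → 3 cut set(s).
Temperature loop inoperative [AND]: one cut set from each child combined → 1 × 1 × 1 = 1 cut set(s).
Agitation branch inoperative [OR]: union of children's cut sets → 2 cut set(s).
Cooling jacket fails [AND]: one cut set from each child combined → 1 × 1 = 1 cut set(s).
Vent system fails [AND]: one cut set from each child combined → 3 × 2 × 1 = 6 cut set(s).
Interlock chain 2 down [AND]: one cut set from each child combined → 1 × 1 × 1 × 1 = 1 cut set(s).
Quench path 2 down [AND]: one cut set from each child combined → 1 × 1 × 1 × 1 = 1 cut set(s).
Chemical batch overheats [OR]: union of children's cut sets → 7 cut set(s).
Minimal cut sets: {#3 jacket pump is inoperative, B trip relay failed, Chilled-water valve stuck, Coolant supply stuck, Lower high-temp switch faulted, Lower quench valve lost}; {B trip relay failed, Chilled-water valve stuck, Controller faulted, Lower quench valve lost}; {#3 jacket pump is inoperative, B trip relay failed, C rupture disc fails, Coolant supply stuck, Lower high-temp switch faulted, Lower quench valve lost}; {B trip relay failed, C rupture disc fails, Controller faulted, Lower quench valve lost}; {#3 jacket pump is inoperative, B trip relay failed, Coolant supply stuck, Lower high-temp switch faulted, Lower quench valve lost, South temperature probe trips}; {B trip relay failed, Controller faulted, Lower quench valve lost, South temperature probe trips}; {Aft temperature probe 2 stuck, Auxiliary agitator stuck, C high-temp switch 2 faulted, Inboard rupture disc 2 malfunctions, Jacket pump 2 offline, Main chilled-water valve 2 failed, Redundant coolant supply 2 faulted}.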